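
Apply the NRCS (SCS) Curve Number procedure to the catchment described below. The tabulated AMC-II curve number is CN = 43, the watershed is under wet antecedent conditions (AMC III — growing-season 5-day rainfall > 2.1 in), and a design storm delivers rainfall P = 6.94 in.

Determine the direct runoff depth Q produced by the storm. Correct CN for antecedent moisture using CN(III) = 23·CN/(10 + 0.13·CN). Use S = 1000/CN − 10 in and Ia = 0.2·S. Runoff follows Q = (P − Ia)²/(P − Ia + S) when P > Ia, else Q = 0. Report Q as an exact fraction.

Q = 81900709489/28244999350 in ≈ 2.900 in

Wet (AMC III): CN(III) = 23·43/(10 + 0.13·43) = 989/(1559/100) = 98900/1559 ≈ 63.438
S = 1000/(98900/1559) − 10 = 5700/989 in ≈ 5.763 in
Ia = 0.2S: 0.2·5.763 = 1.153 in (exactly 1140/989)
P − Ia = 6.940 − 1.153 = 286183/49450 ≈ 5.787 in (> 0, runoff occurs)
Q = (286183/49450)²/((286183/49450) + 5700/989) = (81900709489/2445302500)/(571183/49450) = 81900709489/28244999350 in ≈ 2.900 in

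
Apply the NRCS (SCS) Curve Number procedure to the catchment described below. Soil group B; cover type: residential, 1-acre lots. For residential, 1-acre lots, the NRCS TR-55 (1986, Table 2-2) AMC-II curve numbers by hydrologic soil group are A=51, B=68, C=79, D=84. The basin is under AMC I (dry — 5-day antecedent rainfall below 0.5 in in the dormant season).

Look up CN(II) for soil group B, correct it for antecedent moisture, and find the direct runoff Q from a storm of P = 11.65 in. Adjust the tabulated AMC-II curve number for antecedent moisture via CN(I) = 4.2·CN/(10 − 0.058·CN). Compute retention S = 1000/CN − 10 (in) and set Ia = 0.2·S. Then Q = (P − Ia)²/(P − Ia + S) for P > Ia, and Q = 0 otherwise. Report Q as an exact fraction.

Q = 4513286761/1050872340 in ≈ 4.295 in

NRCS table: residential, 1-acre lots, soil group B → CN(II) = 68
CN(I) from CN(II)=68: (4.2·68)/(10 − 0.058·68) = 35700/757 ≈ 47.160
Max retention: S = 1000/(35700/757) − 10 = 4000/357 in (≈ 11.204 in)
Ia = 0.2·(4000/357) = 800/357 in ≈ 2.241 in
Excess rainfall: 11.650 − 2.241 = 9.409 in; P > Ia so Q > 0
Q: (67181/7140)² ÷ (147181/7140) = 4513286761/1050872340 in (≈ 4.295 in)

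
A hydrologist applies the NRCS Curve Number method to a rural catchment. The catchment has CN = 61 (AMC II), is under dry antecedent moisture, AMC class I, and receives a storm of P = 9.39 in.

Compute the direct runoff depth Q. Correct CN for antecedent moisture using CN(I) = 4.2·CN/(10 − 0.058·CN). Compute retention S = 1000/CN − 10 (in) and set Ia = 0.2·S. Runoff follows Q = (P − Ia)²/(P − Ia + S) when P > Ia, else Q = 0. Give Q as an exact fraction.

Q = 73415528209/39324693100 in ≈ 1.867 in

Adjust CN=61 to AMC I: 4.2·61/(10 − 0.058·61) → (1281/5) ÷ (3231/500) = 42700/1077 ≈ 39.647
S = 1000/(42700/1077) − 10 = 6500/427 in ≈ 15.222 in
Ia = 0.2S: 0.2·15.222 = 3.044 in (exactly 1300/427)
Since P=9.390 > Ia=3.044: effective rainfall P−Ia = 270953/42700 in
Runoff Q = (P−Ia)²/(P−Ia+S) = (6.346)²/(6.346+15.222) = 73415528209/39324693100 ≈ 1.867 in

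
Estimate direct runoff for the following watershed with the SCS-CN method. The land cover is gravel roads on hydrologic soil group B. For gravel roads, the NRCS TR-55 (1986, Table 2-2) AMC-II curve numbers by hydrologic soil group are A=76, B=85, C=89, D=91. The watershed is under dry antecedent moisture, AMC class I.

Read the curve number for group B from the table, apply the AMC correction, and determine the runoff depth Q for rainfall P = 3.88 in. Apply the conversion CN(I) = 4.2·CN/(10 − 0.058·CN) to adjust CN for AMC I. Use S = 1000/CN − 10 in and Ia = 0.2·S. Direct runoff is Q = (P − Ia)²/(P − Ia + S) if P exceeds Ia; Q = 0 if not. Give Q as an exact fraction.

NRCS table: gravel roads, soil group B → CN(II) = 85
Dry (AMC I): CN(I) = 4.2·85/(10 − 0.058·85) = 357/(507/100) = 11900/169 ≈ 70.414
S = 1000/(11900/169) − 10 = 500/119 in ≈ 4.202 in
Initial abstraction Ia = S/5 = (500/119)/5 = 100/119 ≈ 0.840 in
Since P=3.880 > Ia=0.840: effective rainfall P−Ia = 9043/2975 in
Q = (9043/2975)²/((9043/2975) + 500/119) = (81775849/8850625)/(21543/2975) = 81775849/64090425 in ≈ 1.276 in

Q = 81775849/64090425 in ≈ 1.276 in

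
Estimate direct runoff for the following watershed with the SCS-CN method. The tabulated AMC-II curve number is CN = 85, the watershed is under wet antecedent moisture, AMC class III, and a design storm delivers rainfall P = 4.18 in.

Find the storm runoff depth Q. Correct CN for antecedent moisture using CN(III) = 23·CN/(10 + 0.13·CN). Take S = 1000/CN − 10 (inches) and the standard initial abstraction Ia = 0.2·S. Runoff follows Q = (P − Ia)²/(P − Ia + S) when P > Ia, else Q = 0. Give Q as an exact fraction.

Q = 6196680961/1832206450 in ≈ 3.382 in

Wet (AMC III): CN(III) = 23·85/(10 + 0.13·85) = 1955/(421/20) = 39100/421 ≈ 92.874
Max retention: S = 1000/(39100/421) − 10 = 300/391 in (≈ 0.767 in)
Ia = 0.2·(300/391) = 60/391 in ≈ 0.153 in
P − Ia = 4.180 − 0.153 = 78719/19550 ≈ 4.027 in (> 0, runoff occurs)
Runoff Q = (P−Ia)²/(P−Ia+S) = (4.027)²/(4.027+0.767) = 6196680961/1832206450 ≈ 3.382 in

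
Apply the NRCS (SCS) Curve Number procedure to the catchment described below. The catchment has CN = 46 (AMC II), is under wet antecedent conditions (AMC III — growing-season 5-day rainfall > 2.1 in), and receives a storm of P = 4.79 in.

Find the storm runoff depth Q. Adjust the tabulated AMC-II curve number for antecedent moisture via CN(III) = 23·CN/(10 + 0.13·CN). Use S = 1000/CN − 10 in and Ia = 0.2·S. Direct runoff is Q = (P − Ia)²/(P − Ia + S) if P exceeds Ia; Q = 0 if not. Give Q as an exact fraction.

Q = 39756770881/24830783900 in ≈ 1.601 in

Adjust CN=46 to AMC III: 23·46/(10 + 0.13·46) → 1058 ÷ (799/50) = 52900/799 ≈ 66.208
Retention S: 1000/CN − 10 with CN=66.208 → S = 2700/529 ≈ 5.104 in
Ia = 0.2·(2700/529) = 540/529 in ≈ 1.021 in
P − Ia = 4.790 − 1.021 = 199391/52900 ≈ 3.769 in (> 0, runoff occurs)
Q = (199391/52900)²/((199391/52900) + 2700/529) = (39756770881/2798410000)/(469391/52900) = 39756770881/24830783900 in ≈ 1.601 in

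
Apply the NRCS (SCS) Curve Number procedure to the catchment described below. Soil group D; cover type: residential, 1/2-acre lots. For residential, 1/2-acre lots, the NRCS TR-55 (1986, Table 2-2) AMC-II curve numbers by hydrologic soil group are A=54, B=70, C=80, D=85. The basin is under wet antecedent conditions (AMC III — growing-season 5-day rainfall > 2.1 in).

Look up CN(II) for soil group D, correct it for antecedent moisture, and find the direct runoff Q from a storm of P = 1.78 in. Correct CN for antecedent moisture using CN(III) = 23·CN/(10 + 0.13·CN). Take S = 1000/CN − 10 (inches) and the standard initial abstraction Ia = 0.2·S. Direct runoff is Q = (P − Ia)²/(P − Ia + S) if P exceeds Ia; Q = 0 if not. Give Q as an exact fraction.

Q = 1011176401/914920450 in ≈ 1.105 in

NRCS table: residential, 1/2-acre lots, soil group D → CN(II) = 85
Adjust CN=85 to AMC III: 23·85/(10 + 0.13·85) → 1955 ÷ (421/20) = 39100/421 ≈ 92.874
Retention S: 1000/CN − 10 with CN=92.874 → S = 300/391 ≈ 0.767 in
Ia = 0.2S: 0.2·0.767 = 0.153 in (exactly 60/391)
Since P=1.780 > Ia=0.153: effective rainfall P−Ia = 31799/19550 in
Q = (31799/19550)²/((31799/19550) + 300/391) = (1011176401/382202500)/(46799/19550) = 1011176401/914920450 in ≈ 1.105 in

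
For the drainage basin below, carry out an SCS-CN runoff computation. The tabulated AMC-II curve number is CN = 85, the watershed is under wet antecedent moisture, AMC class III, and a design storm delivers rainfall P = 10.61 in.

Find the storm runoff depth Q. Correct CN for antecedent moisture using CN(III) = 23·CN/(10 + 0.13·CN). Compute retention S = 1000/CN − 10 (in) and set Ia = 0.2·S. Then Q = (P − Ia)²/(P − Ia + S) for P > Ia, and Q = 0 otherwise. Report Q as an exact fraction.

Q = 167159140201/17159074100 in ≈ 9.742 in

CN(III) from CN(II)=85: (23·85)/(10 + 0.13·85) = 39100/421 ≈ 92.874
Max retention: S = 1000/(39100/421) − 10 = 300/391 in (≈ 0.767 in)
Initial abstraction Ia = S/5 = (300/391)/5 = 60/391 ≈ 0.153 in
Since P=10.610 > Ia=0.153: effective rainfall P−Ia = 408851/39100 in
Q: (408851/39100)² ÷ (438851/39100) = 167159140201/17159074100 in (≈ 9.742 in)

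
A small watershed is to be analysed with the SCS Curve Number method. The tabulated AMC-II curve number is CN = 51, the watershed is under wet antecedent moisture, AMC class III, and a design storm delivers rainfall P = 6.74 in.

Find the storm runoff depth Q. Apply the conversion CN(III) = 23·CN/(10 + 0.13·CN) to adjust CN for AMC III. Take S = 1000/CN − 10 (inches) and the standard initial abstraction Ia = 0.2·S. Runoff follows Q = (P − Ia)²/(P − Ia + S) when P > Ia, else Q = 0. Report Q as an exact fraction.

Q = 119924382601/34679803650 in ≈ 3.458 in

Adjust CN=51 to AMC III: 23·51/(10 + 0.13·51) → 1173 ÷ (1663/100) = 117300/1663 ≈ 70.535
S = 1000/(117300/1663) − 10 = 4900/1173 in ≈ 4.177 in
Ia = 0.2·(4900/1173) = 980/1173 in ≈ 0.835 in
Since P=6.740 > Ia=0.835: effective rainfall P−Ia = 346301/58650 in
Q: (346301/58650)² ÷ (591301/58650) = 119924382601/34679803650 in (≈ 3.458 in)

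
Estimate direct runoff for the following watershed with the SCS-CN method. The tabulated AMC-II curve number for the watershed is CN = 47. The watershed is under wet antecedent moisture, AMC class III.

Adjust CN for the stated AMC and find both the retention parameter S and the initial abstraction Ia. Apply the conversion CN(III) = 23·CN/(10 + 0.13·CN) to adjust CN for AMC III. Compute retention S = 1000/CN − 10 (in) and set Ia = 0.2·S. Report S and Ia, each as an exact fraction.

S = 5300/1081 in ≈ 4.903 in; Ia = 1060/1081 in ≈ 0.981 in

CN(III) from CN(II)=47: (23·47)/(10 + 0.13·47) = 108100/1611 ≈ 67.101
Max retention: S = 1000/(108100/1611) − 10 = 5300/1081 in (≈ 4.903 in)
Ia = 0.2·(5300/1081) = 1060/1081 in ≈ 0.981 in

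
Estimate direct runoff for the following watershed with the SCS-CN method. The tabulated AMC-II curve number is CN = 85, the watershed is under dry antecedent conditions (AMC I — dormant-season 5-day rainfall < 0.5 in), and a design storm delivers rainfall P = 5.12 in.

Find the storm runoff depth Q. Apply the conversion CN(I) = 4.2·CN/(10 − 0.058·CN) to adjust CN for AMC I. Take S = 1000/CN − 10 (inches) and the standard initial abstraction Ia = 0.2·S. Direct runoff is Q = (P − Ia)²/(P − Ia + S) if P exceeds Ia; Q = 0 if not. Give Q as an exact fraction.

Adjust CN=85 to AMC I: 4.2·85/(10 − 0.058·85) → 357 ÷ (507/100) = 11900/169 ≈ 70.414
S = 1000/(11900/169) − 10 = 500/119 in ≈ 4.202 in
Ia = 0.2·(500/119) = 100/119 in ≈ 0.840 in
Since P=5.120 > Ia=0.840: effective rainfall P−Ia = 12732/2975 in
Runoff Q = (P−Ia)²/(P−Ia+S) = (4.280)²/(4.280+4.202) = 10131489/4691575 ≈ 2.160 in

Q = 10131489/4691575 in ≈ 2.160 in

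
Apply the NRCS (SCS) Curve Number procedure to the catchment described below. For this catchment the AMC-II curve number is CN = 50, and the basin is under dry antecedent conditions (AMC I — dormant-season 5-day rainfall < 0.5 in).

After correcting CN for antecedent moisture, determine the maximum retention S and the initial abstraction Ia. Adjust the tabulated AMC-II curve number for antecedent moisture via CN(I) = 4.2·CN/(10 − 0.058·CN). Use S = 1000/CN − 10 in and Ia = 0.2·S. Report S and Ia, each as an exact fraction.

Dry (AMC I): CN(I) = 4.2·50/(10 − 0.058·50) = 210/(71/10) = 2100/71 ≈ 29.577
Retention S: 1000/CN − 10 with CN=29.577 → S = 500/21 ≈ 23.810 in
Ia = 0.2·(500/21) = 100/21 in ≈ 4.762 in

S = 500/21 in ≈ 23.810 in; Ia = 100/21 in ≈ 4.762 in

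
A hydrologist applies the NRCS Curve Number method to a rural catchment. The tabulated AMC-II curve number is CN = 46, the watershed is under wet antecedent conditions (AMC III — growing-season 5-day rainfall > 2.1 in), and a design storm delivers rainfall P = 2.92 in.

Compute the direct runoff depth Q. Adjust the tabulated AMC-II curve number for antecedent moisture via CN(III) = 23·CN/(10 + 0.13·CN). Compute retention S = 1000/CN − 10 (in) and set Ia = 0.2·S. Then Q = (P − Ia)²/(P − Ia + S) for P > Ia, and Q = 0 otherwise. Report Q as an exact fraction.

Q = 630863689/1224859825 in ≈ 0.515 in

CN(III) from CN(II)=46: (23·46)/(10 + 0.13·46) = 52900/799 ≈ 66.208
S = 1000/(52900/799) − 10 = 2700/529 in ≈ 5.104 in
Ia = 0.2S: 0.2·5.104 = 1.021 in (exactly 540/529)
Excess rainfall: 2.920 − 1.021 = 1.899 in; P > Ia so Q > 0
Q: (25117/13225)² ÷ (92617/13225) = 630863689/1224859825 in (≈ 0.515 in)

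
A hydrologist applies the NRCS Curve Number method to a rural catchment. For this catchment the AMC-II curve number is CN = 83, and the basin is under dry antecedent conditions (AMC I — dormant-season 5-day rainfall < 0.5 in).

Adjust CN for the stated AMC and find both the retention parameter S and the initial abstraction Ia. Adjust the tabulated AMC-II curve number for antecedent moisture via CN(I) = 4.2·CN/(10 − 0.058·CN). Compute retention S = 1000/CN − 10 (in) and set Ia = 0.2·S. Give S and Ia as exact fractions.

CN(I) from CN(II)=83: (4.2·83)/(10 − 0.058·83) = 174300/2593 ≈ 67.219
Retention S: 1000/CN − 10 with CN=67.219 → S = 8500/1743 ≈ 4.877 in
Ia = 0.2S: 0.2·4.877 = 0.975 in (exactly 1700/1743)

S = 8500/1743 in ≈ 4.877 in; Ia = 1700/1743 in ≈ 0.975 in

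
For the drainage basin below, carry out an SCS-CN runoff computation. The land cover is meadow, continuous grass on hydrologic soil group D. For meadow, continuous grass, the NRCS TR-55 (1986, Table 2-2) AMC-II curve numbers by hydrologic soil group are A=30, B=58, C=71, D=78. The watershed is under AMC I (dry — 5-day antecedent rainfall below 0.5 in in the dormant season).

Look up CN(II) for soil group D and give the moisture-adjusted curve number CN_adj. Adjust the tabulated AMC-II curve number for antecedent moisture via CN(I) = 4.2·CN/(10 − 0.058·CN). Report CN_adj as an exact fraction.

NRCS table: meadow, continuous grass, soil group D → CN(II) = 78
Adjust CN=78 to AMC I: 4.2·78/(10 − 0.058·78) → (1638/5) ÷ (1369/250) = 81900/1369 ≈ 59.825

CN_adj = 81900/1369 ≈ 59.825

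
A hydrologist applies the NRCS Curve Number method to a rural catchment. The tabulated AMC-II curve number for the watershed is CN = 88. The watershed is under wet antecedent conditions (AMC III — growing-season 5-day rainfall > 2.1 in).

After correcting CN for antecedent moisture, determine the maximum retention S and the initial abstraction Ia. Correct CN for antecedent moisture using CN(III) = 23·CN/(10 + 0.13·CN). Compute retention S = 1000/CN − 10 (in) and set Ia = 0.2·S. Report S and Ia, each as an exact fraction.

Adjust CN=88 to AMC III: 23·88/(10 + 0.13·88) → 2024 ÷ (536/25) = 6325/67 ≈ 94.403
S = 1000/(6325/67) − 10 = 150/253 in ≈ 0.593 in
Ia = 0.2S: 0.2·0.593 = 0.119 in (exactly 30/253)

S = 150/253 in ≈ 0.593 in; Ia = 30/253 in ≈ 0.119 in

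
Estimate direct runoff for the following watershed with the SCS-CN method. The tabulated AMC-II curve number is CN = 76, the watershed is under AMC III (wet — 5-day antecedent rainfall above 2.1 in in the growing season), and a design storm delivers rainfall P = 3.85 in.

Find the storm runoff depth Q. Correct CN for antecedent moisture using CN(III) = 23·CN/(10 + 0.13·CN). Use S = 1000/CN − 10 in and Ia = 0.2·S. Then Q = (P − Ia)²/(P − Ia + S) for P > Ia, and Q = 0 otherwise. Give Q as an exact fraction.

Q = 976500001/377996260 in ≈ 2.583 in

Wet (AMC III): CN(III) = 23·76/(10 + 0.13·76) = 1748/(497/25) = 43700/497 ≈ 87.928
Max retention: S = 1000/(43700/497) − 10 = 600/437 in (≈ 1.373 in)
Initial abstraction Ia = S/5 = (600/437)/5 = 120/437 ≈ 0.275 in
Since P=3.850 > Ia=0.275: effective rainfall P−Ia = 31249/8740 in
Runoff Q = (P−Ia)²/(P−Ia+S) = (3.575)²/(3.575+1.373) = 976500001/377996260 ≈ 2.583 in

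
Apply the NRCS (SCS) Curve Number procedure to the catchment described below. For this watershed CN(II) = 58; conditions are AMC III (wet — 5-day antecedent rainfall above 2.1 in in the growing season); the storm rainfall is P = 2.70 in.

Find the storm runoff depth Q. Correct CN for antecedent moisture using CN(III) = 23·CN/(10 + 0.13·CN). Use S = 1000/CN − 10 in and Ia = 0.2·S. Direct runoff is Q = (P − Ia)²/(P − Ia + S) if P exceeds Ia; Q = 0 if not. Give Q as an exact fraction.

Wet (AMC III): CN(III) = 23·58/(10 + 0.13·58) = 1334/(877/50) = 66700/877 ≈ 76.055
Max retention: S = 1000/(66700/877) − 10 = 2100/667 in (≈ 3.148 in)
Ia = 0.2S: 0.2·3.148 = 0.630 in (exactly 420/667)
P − Ia = 2.700 − 0.630 = 13809/6670 ≈ 2.070 in (> 0, runoff occurs)
Q = (13809/6670)²/((13809/6670) + 2100/667) = (190688481/44488900)/(34809/6670) = 63562827/77392010 in ≈ 0.821 in

Q = 63562827/77392010 in ≈ 0.821 in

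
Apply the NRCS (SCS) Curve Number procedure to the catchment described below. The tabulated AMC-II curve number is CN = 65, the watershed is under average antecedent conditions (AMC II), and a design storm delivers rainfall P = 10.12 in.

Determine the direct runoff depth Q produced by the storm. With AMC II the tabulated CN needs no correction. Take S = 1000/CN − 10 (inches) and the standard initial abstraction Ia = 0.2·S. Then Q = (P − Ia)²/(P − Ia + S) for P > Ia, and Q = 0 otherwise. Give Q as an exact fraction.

Q = 8637721/1523925 in ≈ 5.668 in

CN(II) = 65; AMC II needs no correction.
Retention S: 1000/CN − 10 with CN=65.000 → S = 70/13 ≈ 5.385 in
Initial abstraction Ia = S/5 = (70/13)/5 = 14/13 ≈ 1.077 in
P − Ia = 10.120 − 1.077 = 2939/325 ≈ 9.043 in (> 0, runoff occurs)
Q: (2939/325)² ÷ (4689/325) = 8637721/1523925 in (≈ 5.668 in)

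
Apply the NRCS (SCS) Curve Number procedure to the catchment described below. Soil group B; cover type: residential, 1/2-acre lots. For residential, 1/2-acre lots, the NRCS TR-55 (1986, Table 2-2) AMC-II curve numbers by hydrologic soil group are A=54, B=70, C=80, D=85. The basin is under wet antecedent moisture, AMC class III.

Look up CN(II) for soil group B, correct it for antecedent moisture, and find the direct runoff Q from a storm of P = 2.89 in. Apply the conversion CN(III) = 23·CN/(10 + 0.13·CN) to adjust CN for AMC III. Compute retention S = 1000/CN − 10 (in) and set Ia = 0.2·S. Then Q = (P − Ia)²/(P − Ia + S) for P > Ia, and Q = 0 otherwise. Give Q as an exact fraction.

NRCS table: residential, 1/2-acre lots, soil group B → CN(II) = 70
Wet (AMC III): CN(III) = 23·70/(10 + 0.13·70) = 1610/(191/10) = 16100/191 ≈ 84.293
Max retention: S = 1000/(16100/191) − 10 = 300/161 in (≈ 1.863 in)
Ia = 0.2·(300/161) = 60/161 in ≈ 0.373 in
P − Ia = 2.890 − 0.373 = 40529/16100 ≈ 2.517 in (> 0, runoff occurs)
Runoff Q = (P−Ia)²/(P−Ia+S) = (2.517)²/(2.517+1.863) = 1642599841/1135516900 ≈ 1.447 in

Q = 1642599841/1135516900 in ≈ 1.447 in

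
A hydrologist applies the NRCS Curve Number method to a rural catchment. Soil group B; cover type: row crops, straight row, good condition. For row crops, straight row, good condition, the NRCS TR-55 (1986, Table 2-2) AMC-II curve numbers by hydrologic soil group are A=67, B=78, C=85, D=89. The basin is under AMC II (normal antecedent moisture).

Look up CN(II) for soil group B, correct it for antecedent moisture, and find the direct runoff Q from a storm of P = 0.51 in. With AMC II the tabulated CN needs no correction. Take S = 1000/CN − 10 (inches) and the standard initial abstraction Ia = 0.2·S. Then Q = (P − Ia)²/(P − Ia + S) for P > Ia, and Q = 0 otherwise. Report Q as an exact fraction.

NRCS table: row crops, straight row, good condition, soil group B → CN(II) = 78
Average conditions: CN = 78 (no AMC adjustment).
Retention S: 1000/CN − 10 with CN=78.000 → S = 110/39 ≈ 2.821 in
Ia = 0.2S: 0.2·2.821 = 0.564 in (exactly 22/39)
P = 0.510 ≤ Ia = 0.564 in: entire storm abstracted, Q = 0.

Q = 0 in ≈ 0.000 in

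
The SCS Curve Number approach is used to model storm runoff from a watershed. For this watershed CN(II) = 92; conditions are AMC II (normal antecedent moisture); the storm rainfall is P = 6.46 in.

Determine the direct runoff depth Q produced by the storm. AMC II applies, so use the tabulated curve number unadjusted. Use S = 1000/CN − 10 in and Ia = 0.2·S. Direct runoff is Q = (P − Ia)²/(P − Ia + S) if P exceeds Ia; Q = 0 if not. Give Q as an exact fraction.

AMC II — tabulated CN = 92 applies directly.
S = 1000/92 − 10 = 20/23 in ≈ 0.870 in
Ia = 0.2S: 0.2·0.870 = 0.174 in (exactly 4/23)
Excess rainfall: 6.460 − 0.174 = 6.286 in; P > Ia so Q > 0
Q = (7229/1150)²/((7229/1150) + 20/23) = (52258441/1322500)/(8229/1150) = 52258441/9463350 in ≈ 5.522 in

Q = 52258441/9463350 in ≈ 5.522 in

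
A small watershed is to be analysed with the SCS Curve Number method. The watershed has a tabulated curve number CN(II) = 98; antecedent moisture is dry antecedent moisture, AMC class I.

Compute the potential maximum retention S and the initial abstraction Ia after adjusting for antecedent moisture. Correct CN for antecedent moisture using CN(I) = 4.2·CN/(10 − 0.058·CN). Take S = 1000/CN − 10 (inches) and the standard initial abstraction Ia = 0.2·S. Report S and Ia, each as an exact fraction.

Adjust CN=98 to AMC I: 4.2·98/(10 − 0.058·98) → (2058/5) ÷ (1079/250) = 102900/1079 ≈ 95.366
Retention S: 1000/CN − 10 with CN=95.366 → S = 500/1029 ≈ 0.486 in
Initial abstraction Ia = S/5 = (500/1029)/5 = 100/1029 ≈ 0.097 in

S = 500/1029 in ≈ 0.486 in; Ia = 100/1029 in ≈ 0.097 in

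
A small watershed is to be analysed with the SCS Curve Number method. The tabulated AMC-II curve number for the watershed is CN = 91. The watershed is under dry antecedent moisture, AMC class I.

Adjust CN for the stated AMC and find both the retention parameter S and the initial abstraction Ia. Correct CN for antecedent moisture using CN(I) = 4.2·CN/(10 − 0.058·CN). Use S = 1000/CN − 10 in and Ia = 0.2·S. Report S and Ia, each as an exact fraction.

Adjust CN=91 to AMC I: 4.2·91/(10 − 0.058·91) → (1911/5) ÷ (2361/500) = 63700/787 ≈ 80.940
S = 1000/(63700/787) − 10 = 1500/637 in ≈ 2.355 in
Initial abstraction Ia = S/5 = (1500/637)/5 = 300/637 ≈ 0.471 in

S = 1500/637 in ≈ 2.355 in; Ia = 300/637 in ≈ 0.471 in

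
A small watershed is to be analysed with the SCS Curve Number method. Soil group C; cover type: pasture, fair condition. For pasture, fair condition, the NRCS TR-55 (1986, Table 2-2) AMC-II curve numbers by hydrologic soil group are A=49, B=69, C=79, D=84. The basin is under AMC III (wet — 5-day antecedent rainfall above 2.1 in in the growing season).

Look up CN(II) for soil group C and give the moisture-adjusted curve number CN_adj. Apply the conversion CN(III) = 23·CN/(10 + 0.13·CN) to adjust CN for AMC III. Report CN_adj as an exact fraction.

NRCS table: pasture, fair condition, soil group C → CN(II) = 79
CN(III) from CN(II)=79: (23·79)/(10 + 0.13·79) = 181700/2027 ≈ 89.640

CN_adj = 181700/2027 ≈ 89.640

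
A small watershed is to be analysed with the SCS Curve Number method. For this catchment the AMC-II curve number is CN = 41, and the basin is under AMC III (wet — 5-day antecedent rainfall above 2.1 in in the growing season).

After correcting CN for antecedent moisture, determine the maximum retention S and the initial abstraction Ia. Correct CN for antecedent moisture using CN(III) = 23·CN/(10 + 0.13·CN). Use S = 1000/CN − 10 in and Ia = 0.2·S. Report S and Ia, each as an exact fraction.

Wet (AMC III): CN(III) = 23·41/(10 + 0.13·41) = 943/(1533/100) = 94300/1533 ≈ 61.513
S = 1000/(94300/1533) − 10 = 5900/943 in ≈ 6.257 in
Initial abstraction Ia = S/5 = (5900/943)/5 = 1180/943 ≈ 1.251 in

S = 5900/943 in ≈ 6.257 in; Ia = 1180/943 in ≈ 1.251 in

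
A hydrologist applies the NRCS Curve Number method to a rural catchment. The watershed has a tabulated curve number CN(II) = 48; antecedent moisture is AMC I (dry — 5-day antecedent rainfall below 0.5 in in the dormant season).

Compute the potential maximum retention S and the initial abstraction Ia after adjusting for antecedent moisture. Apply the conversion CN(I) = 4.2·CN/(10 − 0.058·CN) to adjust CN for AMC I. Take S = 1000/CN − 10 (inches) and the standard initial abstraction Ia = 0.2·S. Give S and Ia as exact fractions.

Adjust CN=48 to AMC I: 4.2·48/(10 − 0.058·48) → (1008/5) ÷ (902/125) = 12600/451 ≈ 27.938
S = 1000/(12600/451) − 10 = 1625/63 in ≈ 25.794 in
Ia = 0.2S: 0.2·25.794 = 5.159 in (exactly 325/63)

S = 1625/63 in ≈ 25.794 in; Ia = 325/63 in ≈ 5.159 in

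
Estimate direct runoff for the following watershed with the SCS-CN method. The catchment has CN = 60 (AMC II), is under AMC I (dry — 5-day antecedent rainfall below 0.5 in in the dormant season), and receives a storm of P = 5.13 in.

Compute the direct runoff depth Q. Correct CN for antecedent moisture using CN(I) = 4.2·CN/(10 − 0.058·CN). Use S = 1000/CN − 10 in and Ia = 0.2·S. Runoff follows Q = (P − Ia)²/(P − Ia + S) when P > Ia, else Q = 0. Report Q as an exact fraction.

Q = 151757761/707609700 in ≈ 0.214 in

CN(I) from CN(II)=60: (4.2·60)/(10 − 0.058·60) = 6300/163 ≈ 38.650
Max retention: S = 1000/(6300/163) − 10 = 1000/63 in (≈ 15.873 in)
Ia = 0.2S: 0.2·15.873 = 3.175 in (exactly 200/63)
P − Ia = 5.130 − 3.175 = 12319/6300 ≈ 1.955 in (> 0, runoff occurs)
Q = (12319/6300)²/((12319/6300) + 1000/63) = (151757761/39690000)/(112319/6300) = 151757761/707609700 in ≈ 0.214 in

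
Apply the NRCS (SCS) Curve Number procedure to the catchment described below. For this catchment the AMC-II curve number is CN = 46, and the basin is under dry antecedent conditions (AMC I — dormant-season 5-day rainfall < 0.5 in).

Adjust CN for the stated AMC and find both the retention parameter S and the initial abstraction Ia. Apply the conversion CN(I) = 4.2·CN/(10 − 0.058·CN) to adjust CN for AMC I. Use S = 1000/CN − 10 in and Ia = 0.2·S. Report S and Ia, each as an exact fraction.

Dry (AMC I): CN(I) = 4.2·46/(10 − 0.058·46) = (966/5)/(1833/250) = 16100/611 ≈ 26.350
S = 1000/(16100/611) − 10 = 4500/161 in ≈ 27.950 in
Initial abstraction Ia = S/5 = (4500/161)/5 = 900/161 ≈ 5.590 in

S = 4500/161 in ≈ 27.950 in; Ia = 900/161 in ≈ 5.590 in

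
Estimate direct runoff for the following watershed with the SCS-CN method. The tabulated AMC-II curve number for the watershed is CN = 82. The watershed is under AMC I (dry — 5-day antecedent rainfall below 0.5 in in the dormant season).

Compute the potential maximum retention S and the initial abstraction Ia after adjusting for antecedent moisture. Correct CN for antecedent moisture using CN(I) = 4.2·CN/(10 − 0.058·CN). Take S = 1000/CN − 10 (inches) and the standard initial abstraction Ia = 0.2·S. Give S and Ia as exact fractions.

S = 1500/287 in ≈ 5.226 in; Ia = 300/287 in ≈ 1.045 in

CN(I) from CN(II)=82: (4.2·82)/(10 − 0.058·82) = 28700/437 ≈ 65.675
Max retention: S = 1000/(28700/437) − 10 = 1500/287 in (≈ 5.226 in)
Ia = 0.2S: 0.2·5.226 = 1.045 in (exactly 300/287)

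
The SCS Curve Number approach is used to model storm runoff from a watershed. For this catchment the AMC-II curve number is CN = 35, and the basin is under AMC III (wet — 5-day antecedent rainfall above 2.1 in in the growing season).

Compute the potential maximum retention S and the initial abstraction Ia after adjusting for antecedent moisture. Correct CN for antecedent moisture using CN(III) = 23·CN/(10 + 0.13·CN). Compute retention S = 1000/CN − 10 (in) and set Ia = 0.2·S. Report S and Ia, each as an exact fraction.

S = 1300/161 in ≈ 8.075 in; Ia = 260/161 in ≈ 1.615 in

Adjust CN=35 to AMC III: 23·35/(10 + 0.13·35) → 805 ÷ (291/20) = 16100/291 ≈ 55.326
Max retention: S = 1000/(16100/291) − 10 = 1300/161 in (≈ 8.075 in)
Ia = 0.2S: 0.2·8.075 = 1.615 in (exactly 260/161)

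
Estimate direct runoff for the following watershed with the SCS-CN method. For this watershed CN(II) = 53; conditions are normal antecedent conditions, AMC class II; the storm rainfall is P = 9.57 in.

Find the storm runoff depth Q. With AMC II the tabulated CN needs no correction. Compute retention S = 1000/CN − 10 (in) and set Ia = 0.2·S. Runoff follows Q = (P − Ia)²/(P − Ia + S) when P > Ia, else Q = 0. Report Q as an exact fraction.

Q = 1707425041/468101300 in ≈ 3.648 in

Average conditions: CN = 53 (no AMC adjustment).
S = 1000/53 − 10 = 470/53 in ≈ 8.868 in
Initial abstraction Ia = S/5 = (470/53)/5 = 94/53 ≈ 1.774 in
Excess rainfall: 9.570 − 1.774 = 7.796 in; P > Ia so Q > 0
Runoff Q = (P−Ia)²/(P−Ia+S) = (7.796)²/(7.796+8.868) = 1707425041/468101300 ≈ 3.648 in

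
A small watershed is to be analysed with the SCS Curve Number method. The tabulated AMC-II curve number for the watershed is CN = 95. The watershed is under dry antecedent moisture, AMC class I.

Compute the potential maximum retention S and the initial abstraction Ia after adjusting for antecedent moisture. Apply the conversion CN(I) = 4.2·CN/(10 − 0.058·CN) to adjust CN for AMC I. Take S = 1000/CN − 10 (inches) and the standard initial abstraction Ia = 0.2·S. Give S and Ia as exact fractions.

Dry (AMC I): CN(I) = 4.2·95/(10 − 0.058·95) = 399/(449/100) = 39900/449 ≈ 88.864
Retention S: 1000/CN − 10 with CN=88.864 → S = 500/399 ≈ 1.253 in
Initial abstraction Ia = S/5 = (500/399)/5 = 100/399 ≈ 0.251 in

S = 500/399 in ≈ 1.253 in; Ia = 100/399 in ≈ 0.251 in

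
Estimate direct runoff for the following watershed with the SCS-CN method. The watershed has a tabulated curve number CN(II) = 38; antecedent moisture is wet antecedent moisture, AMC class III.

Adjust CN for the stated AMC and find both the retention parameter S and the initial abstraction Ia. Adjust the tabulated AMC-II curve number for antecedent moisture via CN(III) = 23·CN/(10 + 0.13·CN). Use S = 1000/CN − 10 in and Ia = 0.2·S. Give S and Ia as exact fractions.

CN(III) from CN(II)=38: (23·38)/(10 + 0.13·38) = 43700/747 ≈ 58.501
Max retention: S = 1000/(43700/747) − 10 = 3100/437 in (≈ 7.094 in)
Initial abstraction Ia = S/5 = (3100/437)/5 = 620/437 ≈ 1.419 in

S = 3100/437 in ≈ 7.094 in; Ia = 620/437 in ≈ 1.419 in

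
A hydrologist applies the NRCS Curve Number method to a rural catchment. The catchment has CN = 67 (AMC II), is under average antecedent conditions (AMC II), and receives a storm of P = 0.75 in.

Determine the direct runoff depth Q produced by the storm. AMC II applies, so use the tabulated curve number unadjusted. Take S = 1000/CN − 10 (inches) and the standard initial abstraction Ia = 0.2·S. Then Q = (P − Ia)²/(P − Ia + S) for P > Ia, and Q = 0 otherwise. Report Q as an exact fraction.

Q = 0 in ≈ 0.000 in

AMC II — tabulated CN = 67 applies directly.
Retention S: 1000/CN − 10 with CN=67.000 → S = 330/67 ≈ 4.925 in
Initial abstraction Ia = S/5 = (330/67)/5 = 66/67 ≈ 0.985 in
P = 0.750 ≤ Ia = 0.985 in: entire storm abstracted, Q = 0.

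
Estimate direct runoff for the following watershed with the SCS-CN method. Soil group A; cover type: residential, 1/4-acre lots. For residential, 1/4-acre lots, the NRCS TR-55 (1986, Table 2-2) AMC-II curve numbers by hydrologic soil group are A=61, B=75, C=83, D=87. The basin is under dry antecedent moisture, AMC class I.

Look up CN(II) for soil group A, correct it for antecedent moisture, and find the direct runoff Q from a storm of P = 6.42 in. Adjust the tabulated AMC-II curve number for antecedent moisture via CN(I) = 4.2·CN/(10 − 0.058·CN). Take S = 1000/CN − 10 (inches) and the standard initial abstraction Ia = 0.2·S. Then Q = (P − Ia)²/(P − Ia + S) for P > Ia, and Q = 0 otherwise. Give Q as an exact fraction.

NRCS table: residential, 1/4-acre lots, soil group A → CN(II) = 61
Adjust CN=61 to AMC I: 4.2·61/(10 − 0.058·61) → (1281/5) ÷ (3231/500) = 42700/1077 ≈ 39.647
S = 1000/(42700/1077) − 10 = 6500/427 in ≈ 15.222 in
Ia = 0.2S: 0.2·15.222 = 3.044 in (exactly 1300/427)
Since P=6.420 > Ia=3.044: effective rainfall P−Ia = 72067/21350 in
Q = (72067/21350)²/((72067/21350) + 6500/427) = (5193652489/455822500)/(397067/21350) = 5193652489/8477380450 in ≈ 0.613 in

Q = 5193652489/8477380450 in ≈ 0.613 in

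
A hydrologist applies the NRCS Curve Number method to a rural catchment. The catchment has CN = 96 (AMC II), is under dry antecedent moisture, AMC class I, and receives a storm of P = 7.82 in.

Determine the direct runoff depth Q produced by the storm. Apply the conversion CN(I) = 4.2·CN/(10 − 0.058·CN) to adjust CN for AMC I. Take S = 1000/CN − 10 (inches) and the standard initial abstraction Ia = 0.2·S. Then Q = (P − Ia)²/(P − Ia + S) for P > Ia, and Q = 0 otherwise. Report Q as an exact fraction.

Q = 288192032/42734475 in ≈ 6.744 in

Dry (AMC I): CN(I) = 4.2·96/(10 − 0.058·96) = (2016/5)/(554/125) = 25200/277 ≈ 90.975
Retention S: 1000/CN − 10 with CN=90.975 → S = 125/126 ≈ 0.992 in
Initial abstraction Ia = S/5 = (125/126)/5 = 25/126 ≈ 0.198 in
Excess rainfall: 7.820 − 0.198 = 7.622 in; P > Ia so Q > 0
Q: (12004/1575)² ÷ (27133/3150) = 288192032/42734475 in (≈ 6.744 in)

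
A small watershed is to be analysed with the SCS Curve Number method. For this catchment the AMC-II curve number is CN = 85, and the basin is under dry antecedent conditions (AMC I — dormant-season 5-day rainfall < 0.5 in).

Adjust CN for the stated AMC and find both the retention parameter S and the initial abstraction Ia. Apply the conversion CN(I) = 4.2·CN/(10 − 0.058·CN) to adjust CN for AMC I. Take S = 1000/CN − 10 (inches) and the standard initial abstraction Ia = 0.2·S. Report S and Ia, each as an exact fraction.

Dry (AMC I): CN(I) = 4.2·85/(10 − 0.058·85) = 357/(507/100) = 11900/169 ≈ 70.414
Max retention: S = 1000/(11900/169) − 10 = 500/119 in (≈ 4.202 in)
Ia = 0.2S: 0.2·4.202 = 0.840 in (exactly 100/119)

S = 500/119 in ≈ 4.202 in; Ia = 100/119 in ≈ 0.840 in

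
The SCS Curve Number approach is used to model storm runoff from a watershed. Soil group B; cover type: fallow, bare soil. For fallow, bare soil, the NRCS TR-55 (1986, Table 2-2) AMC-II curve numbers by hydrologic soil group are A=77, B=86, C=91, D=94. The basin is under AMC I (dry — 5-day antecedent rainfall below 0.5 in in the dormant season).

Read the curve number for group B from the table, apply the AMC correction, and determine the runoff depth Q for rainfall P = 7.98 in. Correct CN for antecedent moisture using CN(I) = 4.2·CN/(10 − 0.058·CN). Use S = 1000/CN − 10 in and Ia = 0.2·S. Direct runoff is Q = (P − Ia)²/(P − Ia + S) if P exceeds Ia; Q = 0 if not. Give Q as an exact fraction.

Q = 2159553841/460987950 in ≈ 4.685 in

NRCS table: fallow, bare soil, soil group B → CN(II) = 86
CN(I) from CN(II)=86: (4.2·86)/(10 − 0.058·86) = 12900/179 ≈ 72.067
S = 1000/(12900/179) − 10 = 500/129 in ≈ 3.876 in
Ia = 0.2S: 0.2·3.876 = 0.775 in (exactly 100/129)
Excess rainfall: 7.980 − 0.775 = 7.205 in; P > Ia so Q > 0
Q: (46471/6450)² ÷ (71471/6450) = 2159553841/460987950 in (≈ 4.685 in)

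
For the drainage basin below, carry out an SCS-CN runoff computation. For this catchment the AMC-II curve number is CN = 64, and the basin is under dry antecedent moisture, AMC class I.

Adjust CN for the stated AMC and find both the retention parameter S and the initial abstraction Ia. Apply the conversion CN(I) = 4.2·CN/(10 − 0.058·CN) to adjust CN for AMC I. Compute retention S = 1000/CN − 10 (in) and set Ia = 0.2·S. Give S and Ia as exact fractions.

S = 375/28 in ≈ 13.393 in; Ia = 75/28 in ≈ 2.679 in

Adjust CN=64 to AMC I: 4.2·64/(10 − 0.058·64) → (1344/5) ÷ (786/125) = 5600/131 ≈ 42.748
Max retention: S = 1000/(5600/131) − 10 = 375/28 in (≈ 13.393 in)
Initial abstraction Ia = S/5 = (375/28)/5 = 75/28 ≈ 2.679 in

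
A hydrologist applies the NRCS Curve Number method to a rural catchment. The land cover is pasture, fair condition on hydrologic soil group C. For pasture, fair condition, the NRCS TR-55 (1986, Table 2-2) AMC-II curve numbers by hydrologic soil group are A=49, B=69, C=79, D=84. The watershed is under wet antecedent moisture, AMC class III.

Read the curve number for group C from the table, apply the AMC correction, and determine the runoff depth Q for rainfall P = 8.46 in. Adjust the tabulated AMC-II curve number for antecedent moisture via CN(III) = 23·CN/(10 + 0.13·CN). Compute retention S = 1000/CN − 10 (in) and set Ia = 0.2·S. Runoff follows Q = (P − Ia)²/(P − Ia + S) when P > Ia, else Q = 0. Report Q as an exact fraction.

NRCS table: pasture, fair condition, soil group C → CN(II) = 79
Adjust CN=79 to AMC III: 23·79/(10 + 0.13·79) → 1817 ÷ (2027/100) = 181700/2027 ≈ 89.640
Max retention: S = 1000/(181700/2027) − 10 = 2100/1817 in (≈ 1.156 in)
Ia = 0.2S: 0.2·1.156 = 0.231 in (exactly 420/1817)
P − Ia = 8.460 − 0.231 = 747591/90850 ≈ 8.229 in (> 0, runoff occurs)
Runoff Q = (P−Ia)²/(P−Ia+S) = (8.229)²/(8.229+1.156) = 186297434427/25819297450 ≈ 7.215 in

Q = 186297434427/25819297450 in ≈ 7.215 in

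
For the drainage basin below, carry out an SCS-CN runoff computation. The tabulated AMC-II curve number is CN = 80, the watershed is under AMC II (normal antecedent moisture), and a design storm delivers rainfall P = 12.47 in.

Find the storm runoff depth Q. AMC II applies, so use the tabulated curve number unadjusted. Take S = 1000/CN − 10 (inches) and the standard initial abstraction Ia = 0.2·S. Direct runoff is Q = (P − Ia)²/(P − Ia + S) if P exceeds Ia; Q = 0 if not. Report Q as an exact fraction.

AMC II — tabulated CN = 80 applies directly.
Retention S: 1000/CN − 10 with CN=80.000 → S = 5/2 ≈ 2.500 in
Initial abstraction Ia = S/5 = (5/2)/5 = 1/2 ≈ 0.500 in
P − Ia = 12.470 − 0.500 = 1197/100 ≈ 11.970 in (> 0, runoff occurs)
Q: (1197/100)² ÷ (1447/100) = 1432809/144700 in (≈ 9.902 in)

Q = 1432809/144700 in ≈ 9.902 in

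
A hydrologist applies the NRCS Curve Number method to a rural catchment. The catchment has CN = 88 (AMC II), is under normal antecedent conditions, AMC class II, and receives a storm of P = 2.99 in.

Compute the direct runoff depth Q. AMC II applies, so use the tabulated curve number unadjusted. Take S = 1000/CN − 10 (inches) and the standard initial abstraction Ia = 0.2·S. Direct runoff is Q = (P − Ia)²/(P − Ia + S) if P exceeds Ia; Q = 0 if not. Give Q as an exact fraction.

Q = 8934121/4937900 in ≈ 1.809 in

AMC II — tabulated CN = 88 applies directly.
Max retention: S = 1000/88 − 10 = 15/11 in (≈ 1.364 in)
Initial abstraction Ia = S/5 = (15/11)/5 = 3/11 ≈ 0.273 in
P − Ia = 2.990 − 0.273 = 2989/1100 ≈ 2.717 in (> 0, runoff occurs)
Runoff Q = (P−Ia)²/(P−Ia+S) = (2.717)²/(2.717+1.364) = 8934121/4937900 ≈ 1.809 in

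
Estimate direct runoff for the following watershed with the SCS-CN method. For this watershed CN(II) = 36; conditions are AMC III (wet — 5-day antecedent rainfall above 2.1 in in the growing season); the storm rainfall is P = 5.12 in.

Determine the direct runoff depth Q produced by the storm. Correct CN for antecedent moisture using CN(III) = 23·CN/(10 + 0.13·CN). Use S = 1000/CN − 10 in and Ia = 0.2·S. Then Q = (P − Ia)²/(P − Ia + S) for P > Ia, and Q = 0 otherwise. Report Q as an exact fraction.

Q = 2672672/2364975 in ≈ 1.130 in

Adjust CN=36 to AMC III: 23·36/(10 + 0.13·36) → 828 ÷ (367/25) = 20700/367 ≈ 56.403
S = 1000/(20700/367) − 10 = 1600/207 in ≈ 7.729 in
Initial abstraction Ia = S/5 = (1600/207)/5 = 320/207 ≈ 1.546 in
P − Ia = 5.120 − 1.546 = 18496/5175 ≈ 3.574 in (> 0, runoff occurs)
Runoff Q = (P−Ia)²/(P−Ia+S) = (3.574)²/(3.574+7.729) = 2672672/2364975 ≈ 1.130 in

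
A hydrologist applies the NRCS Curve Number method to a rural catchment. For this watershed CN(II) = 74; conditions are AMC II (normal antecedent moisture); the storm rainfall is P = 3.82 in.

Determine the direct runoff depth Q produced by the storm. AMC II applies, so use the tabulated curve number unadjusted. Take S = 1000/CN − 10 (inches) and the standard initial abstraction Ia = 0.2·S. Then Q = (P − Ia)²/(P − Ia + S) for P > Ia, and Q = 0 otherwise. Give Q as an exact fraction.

Q = 33258289/22693950 in ≈ 1.466 in

CN(II) = 74; AMC II needs no correction.
S = 1000/74 − 10 = 130/37 in ≈ 3.514 in
Initial abstraction Ia = S/5 = (130/37)/5 = 26/37 ≈ 0.703 in
Excess rainfall: 3.820 − 0.703 = 3.117 in; P > Ia so Q > 0
Q = (5767/1850)²/((5767/1850) + 130/37) = (33258289/3422500)/(12267/1850) = 33258289/22693950 in ≈ 1.466 in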